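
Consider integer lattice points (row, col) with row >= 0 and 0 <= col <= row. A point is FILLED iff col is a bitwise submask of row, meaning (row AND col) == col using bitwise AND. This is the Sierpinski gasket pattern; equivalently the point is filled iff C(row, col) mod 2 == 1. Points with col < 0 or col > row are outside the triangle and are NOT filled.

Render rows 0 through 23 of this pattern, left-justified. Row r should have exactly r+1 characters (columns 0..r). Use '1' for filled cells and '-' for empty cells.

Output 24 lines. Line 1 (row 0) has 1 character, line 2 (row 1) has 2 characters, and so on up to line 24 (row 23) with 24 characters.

Answer: 1
11
1-1
1111
1---1
11--11
1-1-1-1
11111111
1-------1
11------11
1-1-----1-1
1111----1111
1---1---1---1
11--11--11--11
1-1-1-1-1-1-1-1
1111111111111111
1---------------1
11--------------11
1-1-------------1-1
1111------------1111
1---1-----------1---1
11--11----------11--11
1-1-1-1---------1-1-1-1
11111111--------11111111

Derivation:
r0=0: 1
r1=1: 11
r2=10: 1-1
r3=11: 1111
r4=100: 1---1
r5=101: 11--11
r6=110: 1-1-1-1
r7=111: 11111111
r8=1000: 1-------1
r9=1001: 11------11
r10=1010: 1-1-----1-1
r11=1011: 1111----1111
r12=1100: 1---1---1---1
r13=1101: 11--11--11--11
r14=1110: 1-1-1-1-1-1-1-1
r15=1111: 1111111111111111
r16=10000: 1---------------1
r17=10001: 11--------------11
r18=10010: 1-1-------------1-1
r19=10011: 1111------------1111
r20=10100: 1---1-----------1---1
r21=10101: 11--11----------11--11
r22=10110: 1-1-1-1---------1-1-1-1
r23=10111: 11111111--------11111111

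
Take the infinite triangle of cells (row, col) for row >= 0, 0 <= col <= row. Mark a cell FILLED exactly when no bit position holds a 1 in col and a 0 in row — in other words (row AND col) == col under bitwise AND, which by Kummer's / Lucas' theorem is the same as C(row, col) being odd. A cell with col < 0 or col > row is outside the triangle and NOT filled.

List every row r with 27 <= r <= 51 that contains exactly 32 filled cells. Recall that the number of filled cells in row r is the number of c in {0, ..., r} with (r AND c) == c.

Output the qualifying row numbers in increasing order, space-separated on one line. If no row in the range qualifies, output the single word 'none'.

Row r has 2^popcount(r) filled cells, so we need popcount(r) = log2(32) = 5.
Scan r = 27..51 and keep those with exactly 5 one-bits:
r=27=11011 popcount=4 -> skip
r=28=11100 popcount=3 -> skip
r=29=11101 popcount=4 -> skip
r=30=11110 popcount=4 -> skip
r=31=11111 popcount=5 -> KEEP
r=32=100000 popcount=1 -> skip
r=33=100001 popcount=2 -> skip
r=34=100010 popcount=2 -> skip
r=35=100011 popcount=3 -> skip
r=36=100100 popcount=2 -> skip
r=37=100101 popcount=3 -> skip
r=38=100110 popcount=3 -> skip
r=39=100111 popcount=4 -> skip
r=40=101000 popcount=2 -> skip
r=41=101001 popcount=3 -> skip
r=42=101010 popcount=3 -> skip
r=43=101011 popcount=4 -> skip
r=44=101100 popcount=3 -> skip
r=45=101101 popcount=4 -> skip
r=46=101110 popcount=4 -> skip
r=47=101111 popcount=5 -> KEEP
r=48=110000 popcount=2 -> skip
r=49=110001 popcount=3 -> skip
r=50=110010 popcount=3 -> skip
r=51=110011 popcount=4 -> skip
Kept rows: 31 47

Answer: 31 47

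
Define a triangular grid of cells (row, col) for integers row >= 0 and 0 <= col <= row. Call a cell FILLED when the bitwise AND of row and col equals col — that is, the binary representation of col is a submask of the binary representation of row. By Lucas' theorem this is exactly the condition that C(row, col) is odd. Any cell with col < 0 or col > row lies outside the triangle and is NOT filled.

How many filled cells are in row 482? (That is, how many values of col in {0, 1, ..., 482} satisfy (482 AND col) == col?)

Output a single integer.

482 in binary = 111100010
popcount(482) = number of 1-bits in 111100010 = 5
A col c satisfies (482 AND c) == c iff every set bit of c is also set in 482; each of the 5 set bits of 482 can independently be on or off in c.
count = 2^5 = 32

Answer: 32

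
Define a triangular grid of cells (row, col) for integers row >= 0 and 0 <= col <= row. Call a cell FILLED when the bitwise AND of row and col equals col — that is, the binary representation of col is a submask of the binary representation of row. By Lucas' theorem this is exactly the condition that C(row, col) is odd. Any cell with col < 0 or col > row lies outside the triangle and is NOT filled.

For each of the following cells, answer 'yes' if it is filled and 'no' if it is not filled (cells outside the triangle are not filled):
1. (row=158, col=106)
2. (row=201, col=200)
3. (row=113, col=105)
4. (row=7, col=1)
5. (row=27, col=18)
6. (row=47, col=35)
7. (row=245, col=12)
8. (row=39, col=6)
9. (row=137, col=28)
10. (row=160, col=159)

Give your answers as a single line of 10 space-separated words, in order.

Answer: no yes no yes yes yes no yes no no

Derivation:
(158,106): row=0b10011110, col=0b1101010, row AND col = 0b1010 = 10; 10 != 106 -> empty
(201,200): row=0b11001001, col=0b11001000, row AND col = 0b11001000 = 200; 200 == 200 -> filled
(113,105): row=0b1110001, col=0b1101001, row AND col = 0b1100001 = 97; 97 != 105 -> empty
(7,1): row=0b111, col=0b1, row AND col = 0b1 = 1; 1 == 1 -> filled
(27,18): row=0b11011, col=0b10010, row AND col = 0b10010 = 18; 18 == 18 -> filled
(47,35): row=0b101111, col=0b100011, row AND col = 0b100011 = 35; 35 == 35 -> filled
(245,12): row=0b11110101, col=0b1100, row AND col = 0b100 = 4; 4 != 12 -> empty
(39,6): row=0b100111, col=0b110, row AND col = 0b110 = 6; 6 == 6 -> filled
(137,28): row=0b10001001, col=0b11100, row AND col = 0b1000 = 8; 8 != 28 -> empty
(160,159): row=0b10100000, col=0b10011111, row AND col = 0b10000000 = 128; 128 != 159 -> empty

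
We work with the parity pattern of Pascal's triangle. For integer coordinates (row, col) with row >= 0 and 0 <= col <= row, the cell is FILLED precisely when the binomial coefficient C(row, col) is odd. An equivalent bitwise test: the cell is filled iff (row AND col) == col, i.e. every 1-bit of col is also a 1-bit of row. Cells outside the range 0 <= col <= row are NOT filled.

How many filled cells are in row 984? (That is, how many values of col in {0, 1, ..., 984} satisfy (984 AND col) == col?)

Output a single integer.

984 in binary = 1111011000
popcount(984) = number of 1-bits in 1111011000 = 6
A col c satisfies (984 AND c) == c iff every set bit of c is also set in 984; each of the 6 set bits of 984 can independently be on or off in c.
count = 2^6 = 64

Answer: 64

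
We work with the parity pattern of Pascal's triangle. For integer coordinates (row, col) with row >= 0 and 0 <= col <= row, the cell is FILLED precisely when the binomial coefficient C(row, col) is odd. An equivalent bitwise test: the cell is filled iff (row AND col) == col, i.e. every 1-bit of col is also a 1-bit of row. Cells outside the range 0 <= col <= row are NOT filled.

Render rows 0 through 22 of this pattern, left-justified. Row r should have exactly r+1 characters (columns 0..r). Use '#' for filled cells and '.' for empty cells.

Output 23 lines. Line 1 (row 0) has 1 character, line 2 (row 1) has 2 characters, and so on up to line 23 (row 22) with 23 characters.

Answer: #
##
#.#
####
#...#
##..##
#.#.#.#
########
#.......#
##......##
#.#.....#.#
####....####
#...#...#...#
##..##..##..##
#.#.#.#.#.#.#.#
################
#...............#
##..............##
#.#.............#.#
####............####
#...#...........#...#
##..##..........##..##
#.#.#.#.........#.#.#.#

Derivation:
r0=0: #
r1=1: ##
r2=10: #.#
r3=11: ####
r4=100: #...#
r5=101: ##..##
r6=110: #.#.#.#
r7=111: ########
r8=1000: #.......#
r9=1001: ##......##
r10=1010: #.#.....#.#
r11=1011: ####....####
r12=1100: #...#...#...#
r13=1101: ##..##..##..##
r14=1110: #.#.#.#.#.#.#.#
r15=1111: ################
r16=10000: #...............#
r17=10001: ##..............##
r18=10010: #.#.............#.#
r19=10011: ####............####
r20=10100: #...#...........#...#
r21=10101: ##..##..........##..##
r22=10110: #.#.#.#.........#.#.#.#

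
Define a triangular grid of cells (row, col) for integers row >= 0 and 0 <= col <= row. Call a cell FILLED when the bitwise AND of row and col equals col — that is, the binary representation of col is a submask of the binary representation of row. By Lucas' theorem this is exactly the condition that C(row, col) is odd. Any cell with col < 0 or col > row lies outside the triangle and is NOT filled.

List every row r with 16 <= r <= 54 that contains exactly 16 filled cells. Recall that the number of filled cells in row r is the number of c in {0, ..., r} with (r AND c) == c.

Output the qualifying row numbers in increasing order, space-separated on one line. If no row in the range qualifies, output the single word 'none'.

Answer: 23 27 29 30 39 43 45 46 51 53 54

Derivation:
Row r has 2^popcount(r) filled cells, so we need popcount(r) = log2(16) = 4.
Scan r = 16..54 and keep those with exactly 4 one-bits:
r=16=10000 popcount=1 -> skip
r=17=10001 popcount=2 -> skip
r=18=10010 popcount=2 -> skip
r=19=10011 popcount=3 -> skip
r=20=10100 popcount=2 -> skip
r=21=10101 popcount=3 -> skip
r=22=10110 popcount=3 -> skip
r=23=10111 popcount=4 -> KEEP
r=24=11000 popcount=2 -> skip
r=25=11001 popcount=3 -> skip
r=26=11010 popcount=3 -> skip
r=27=11011 popcount=4 -> KEEP
r=28=11100 popcount=3 -> skip
r=29=11101 popcount=4 -> KEEP
r=30=11110 popcount=4 -> KEEP
r=31=11111 popcount=5 -> skip
r=32=100000 popcount=1 -> skip
r=33=100001 popcount=2 -> skip
r=34=100010 popcount=2 -> skip
r=35=100011 popcount=3 -> skip
r=36=100100 popcount=2 -> skip
r=37=100101 popcount=3 -> skip
r=38=100110 popcount=3 -> skip
r=39=100111 popcount=4 -> KEEP
r=40=101000 popcount=2 -> skip
r=41=101001 popcount=3 -> skip
r=42=101010 popcount=3 -> skip
r=43=101011 popcount=4 -> KEEP
r=44=101100 popcount=3 -> skip
r=45=101101 popcount=4 -> KEEP
r=46=101110 popcount=4 -> KEEP
r=47=101111 popcount=5 -> skip
r=48=110000 popcount=2 -> skip
r=49=110001 popcount=3 -> skip
r=50=110010 popcount=3 -> skip
r=51=110011 popcount=4 -> KEEP
r=52=110100 popcount=3 -> skip
r=53=110101 popcount=4 -> KEEP
r=54=110110 popcount=4 -> KEEP
Kept rows: 23 27 29 30 39 43 45 46 51 53 54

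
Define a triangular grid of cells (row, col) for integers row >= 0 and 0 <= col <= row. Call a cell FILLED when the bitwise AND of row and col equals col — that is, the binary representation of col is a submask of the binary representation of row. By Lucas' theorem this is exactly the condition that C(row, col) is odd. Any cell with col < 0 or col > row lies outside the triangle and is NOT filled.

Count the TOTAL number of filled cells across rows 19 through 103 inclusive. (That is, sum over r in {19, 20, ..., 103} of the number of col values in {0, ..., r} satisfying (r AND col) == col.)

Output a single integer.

Answer: 1232

Derivation:
r19=10011 pc3: +8 =8
r20=10100 pc2: +4 =12
r21=10101 pc3: +8 =20
r22=10110 pc3: +8 =28
r23=10111 pc4: +16 =44
r24=11000 pc2: +4 =48
r25=11001 pc3: +8 =56
r26=11010 pc3: +8 =64
r27=11011 pc4: +16 =80
r28=11100 pc3: +8 =88
r29=11101 pc4: +16 =104
r30=11110 pc4: +16 =120
r31=11111 pc5: +32 =152
r32=100000 pc1: +2 =154
r33=100001 pc2: +4 =158
r34=100010 pc2: +4 =162
r35=100011 pc3: +8 =170
r36=100100 pc2: +4 =174
r37=100101 pc3: +8 =182
r38=100110 pc3: +8 =190
r39=100111 pc4: +16 =206
r40=101000 pc2: +4 =210
r41=101001 pc3: +8 =218
r42=101010 pc3: +8 =226
r43=101011 pc4: +16 =242
r44=101100 pc3: +8 =250
r45=101101 pc4: +16 =266
r46=101110 pc4: +16 =282
r47=101111 pc5: +32 =314
r48=110000 pc2: +4 =318
r49=110001 pc3: +8 =326
r50=110010 pc3: +8 =334
r51=110011 pc4: +16 =350
r52=110100 pc3: +8 =358
r53=110101 pc4: +16 =374
r54=110110 pc4: +16 =390
r55=110111 pc5: +32 =422
r56=111000 pc3: +8 =430
r57=111001 pc4: +16 =446
r58=111010 pc4: +16 =462
r59=111011 pc5: +32 =494
r60=111100 pc4: +16 =510
r61=111101 pc5: +32 =542
r62=111110 pc5: +32 =574
r63=111111 pc6: +64 =638
r64=1000000 pc1: +2 =640
r65=1000001 pc2: +4 =644
r66=1000010 pc2: +4 =648
r67=1000011 pc3: +8 =656
r68=1000100 pc2: +4 =660
r69=1000101 pc3: +8 =668
r70=1000110 pc3: +8 =676
r71=1000111 pc4: +16 =692
r72=1001000 pc2: +4 =696
r73=1001001 pc3: +8 =704
r74=1001010 pc3: +8 =712
r75=1001011 pc4: +16 =728
r76=1001100 pc3: +8 =736
r77=1001101 pc4: +16 =752
r78=1001110 pc4: +16 =768
r79=1001111 pc5: +32 =800
r80=1010000 pc2: +4 =804
r81=1010001 pc3: +8 =812
r82=1010010 pc3: +8 =820
r83=1010011 pc4: +16 =836
r84=1010100 pc3: +8 =844
r85=1010101 pc4: +16 =860
r86=1010110 pc4: +16 =876
r87=1010111 pc5: +32 =908
r88=1011000 pc3: +8 =916
r89=1011001 pc4: +16 =932
r90=1011010 pc4: +16 =948
r91=1011011 pc5: +32 =980
r92=1011100 pc4: +16 =996
r93=1011101 pc5: +32 =1028
r94=1011110 pc5: +32 =1060
r95=1011111 pc6: +64 =1124
r96=1100000 pc2: +4 =1128
r97=1100001 pc3: +8 =1136
r98=1100010 pc3: +8 =1144
r99=1100011 pc4: +16 =1160
r100=1100100 pc3: +8 =1168
r101=1100101 pc4: +16 =1184
r102=1100110 pc4: +16 =1200
r103=1100111 pc5: +32 =1232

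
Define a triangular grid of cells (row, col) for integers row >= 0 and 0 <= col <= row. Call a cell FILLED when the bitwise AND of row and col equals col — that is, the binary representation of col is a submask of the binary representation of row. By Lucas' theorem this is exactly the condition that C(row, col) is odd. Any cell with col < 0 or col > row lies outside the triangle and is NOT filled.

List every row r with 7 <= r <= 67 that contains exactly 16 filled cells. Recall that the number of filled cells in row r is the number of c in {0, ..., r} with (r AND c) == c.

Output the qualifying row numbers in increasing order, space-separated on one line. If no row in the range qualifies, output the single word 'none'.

Answer: 15 23 27 29 30 39 43 45 46 51 53 54 57 58 60

Derivation:
Row r has 2^popcount(r) filled cells, so we need popcount(r) = log2(16) = 4.
Scan r = 7..67 and keep those with exactly 4 one-bits:
r=7=111 popcount=3 -> skip
r=8=1000 popcount=1 -> skip
r=9=1001 popcount=2 -> skip
r=10=1010 popcount=2 -> skip
r=11=1011 popcount=3 -> skip
r=12=1100 popcount=2 -> skip
r=13=1101 popcount=3 -> skip
r=14=1110 popcount=3 -> skip
r=15=1111 popcount=4 -> KEEP
r=16=10000 popcount=1 -> skip
r=17=10001 popcount=2 -> skip
r=18=10010 popcount=2 -> skip
r=19=10011 popcount=3 -> skip
r=20=10100 popcount=2 -> skip
r=21=10101 popcount=3 -> skip
r=22=10110 popcount=3 -> skip
r=23=10111 popcount=4 -> KEEP
r=24=11000 popcount=2 -> skip
r=25=11001 popcount=3 -> skip
r=26=11010 popcount=3 -> skip
r=27=11011 popcount=4 -> KEEP
r=28=11100 popcount=3 -> skip
r=29=11101 popcount=4 -> KEEP
r=30=11110 popcount=4 -> KEEP
r=31=11111 popcount=5 -> skip
r=32=100000 popcount=1 -> skip
r=33=100001 popcount=2 -> skip
r=34=100010 popcount=2 -> skip
r=35=100011 popcount=3 -> skip
r=36=100100 popcount=2 -> skip
r=37=100101 popcount=3 -> skip
r=38=100110 popcount=3 -> skip
r=39=100111 popcount=4 -> KEEP
r=40=101000 popcount=2 -> skip
r=41=101001 popcount=3 -> skip
r=42=101010 popcount=3 -> skip
r=43=101011 popcount=4 -> KEEP
r=44=101100 popcount=3 -> skip
r=45=101101 popcount=4 -> KEEP
r=46=101110 popcount=4 -> KEEP
r=47=101111 popcount=5 -> skip
r=48=110000 popcount=2 -> skip
r=49=110001 popcount=3 -> skip
r=50=110010 popcount=3 -> skip
r=51=110011 popcount=4 -> KEEP
r=52=110100 popcount=3 -> skip
r=53=110101 popcount=4 -> KEEP
r=54=110110 popcount=4 -> KEEP
r=55=110111 popcount=5 -> skip
r=56=111000 popcount=3 -> skip
r=57=111001 popcount=4 -> KEEP
r=58=111010 popcount=4 -> KEEP
r=59=111011 popcount=5 -> skip
r=60=111100 popcount=4 -> KEEP
r=61=111101 popcount=5 -> skip
r=62=111110 popcount=5 -> skip
r=63=111111 popcount=6 -> skip
r=64=1000000 popcount=1 -> skip
r=65=1000001 popcount=2 -> skip
r=66=1000010 popcount=2 -> skip
r=67=1000011 popcount=3 -> skip
Kept rows: 15 23 27 29 30 39 43 45 46 51 53 54 57 58 60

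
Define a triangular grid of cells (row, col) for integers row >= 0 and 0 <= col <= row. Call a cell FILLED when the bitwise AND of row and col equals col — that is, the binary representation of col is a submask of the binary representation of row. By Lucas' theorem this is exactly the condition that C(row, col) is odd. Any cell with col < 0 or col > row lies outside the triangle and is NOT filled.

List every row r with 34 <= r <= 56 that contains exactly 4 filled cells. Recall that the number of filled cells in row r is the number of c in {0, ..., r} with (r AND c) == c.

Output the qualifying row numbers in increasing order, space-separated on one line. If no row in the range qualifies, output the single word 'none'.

Answer: 34 36 40 48

Derivation:
Row r has 2^popcount(r) filled cells, so we need popcount(r) = log2(4) = 2.
Scan r = 34..56 and keep those with exactly 2 one-bits:
r=34=100010 popcount=2 -> KEEP
r=35=100011 popcount=3 -> skip
r=36=100100 popcount=2 -> KEEP
r=37=100101 popcount=3 -> skip
r=38=100110 popcount=3 -> skip
r=39=100111 popcount=4 -> skip
r=40=101000 popcount=2 -> KEEP
r=41=101001 popcount=3 -> skip
r=42=101010 popcount=3 -> skip
r=43=101011 popcount=4 -> skip
r=44=101100 popcount=3 -> skip
r=45=101101 popcount=4 -> skip
r=46=101110 popcount=4 -> skip
r=47=101111 popcount=5 -> skip
r=48=110000 popcount=2 -> KEEP
r=49=110001 popcount=3 -> skip
r=50=110010 popcount=3 -> skip
r=51=110011 popcount=4 -> skip
r=52=110100 popcount=3 -> skip
r=53=110101 popcount=4 -> skip
r=54=110110 popcount=4 -> skip
r=55=110111 popcount=5 -> skip
r=56=111000 popcount=3 -> skip
Kept rows: 34 36 40 48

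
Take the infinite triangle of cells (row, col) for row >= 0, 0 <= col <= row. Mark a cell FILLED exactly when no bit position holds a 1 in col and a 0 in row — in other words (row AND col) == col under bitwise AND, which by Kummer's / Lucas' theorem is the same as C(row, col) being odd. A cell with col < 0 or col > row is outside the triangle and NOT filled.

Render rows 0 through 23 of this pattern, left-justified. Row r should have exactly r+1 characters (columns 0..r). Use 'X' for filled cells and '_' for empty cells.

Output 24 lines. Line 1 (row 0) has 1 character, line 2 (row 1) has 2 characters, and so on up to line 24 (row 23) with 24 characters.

Answer: X
XX
X_X
XXXX
X___X
XX__XX
X_X_X_X
XXXXXXXX
X_______X
XX______XX
X_X_____X_X
XXXX____XXXX
X___X___X___X
XX__XX__XX__XX
X_X_X_X_X_X_X_X
XXXXXXXXXXXXXXXX
X_______________X
XX______________XX
X_X_____________X_X
XXXX____________XXXX
X___X___________X___X
XX__XX__________XX__XX
X_X_X_X_________X_X_X_X
XXXXXXXX________XXXXXXXX

Derivation:
r0=0: X
r1=1: XX
r2=10: X_X
r3=11: XXXX
r4=100: X___X
r5=101: XX__XX
r6=110: X_X_X_X
r7=111: XXXXXXXX
r8=1000: X_______X
r9=1001: XX______XX
r10=1010: X_X_____X_X
r11=1011: XXXX____XXXX
r12=1100: X___X___X___X
r13=1101: XX__XX__XX__XX
r14=1110: X_X_X_X_X_X_X_X
r15=1111: XXXXXXXXXXXXXXXX
r16=10000: X_______________X
r17=10001: XX______________XX
r18=10010: X_X_____________X_X
r19=10011: XXXX____________XXXX
r20=10100: X___X___________X___X
r21=10101: XX__XX__________XX__XX
r22=10110: X_X_X_X_________X_X_X_X
r23=10111: XXXXXXXX________XXXXXXXX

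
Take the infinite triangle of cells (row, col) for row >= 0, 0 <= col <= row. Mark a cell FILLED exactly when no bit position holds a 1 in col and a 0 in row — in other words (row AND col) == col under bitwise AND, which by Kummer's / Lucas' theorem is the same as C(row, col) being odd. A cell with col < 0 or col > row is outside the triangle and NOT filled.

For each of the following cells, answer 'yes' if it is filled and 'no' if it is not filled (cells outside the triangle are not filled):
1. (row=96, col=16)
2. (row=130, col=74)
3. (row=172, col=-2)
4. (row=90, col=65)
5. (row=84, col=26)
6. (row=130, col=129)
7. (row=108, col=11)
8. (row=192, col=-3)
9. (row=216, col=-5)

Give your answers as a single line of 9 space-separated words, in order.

(96,16): row=0b1100000, col=0b10000, row AND col = 0b0 = 0; 0 != 16 -> empty
(130,74): row=0b10000010, col=0b1001010, row AND col = 0b10 = 2; 2 != 74 -> empty
(172,-2): col outside [0, 172] -> not filled
(90,65): row=0b1011010, col=0b1000001, row AND col = 0b1000000 = 64; 64 != 65 -> empty
(84,26): row=0b1010100, col=0b11010, row AND col = 0b10000 = 16; 16 != 26 -> empty
(130,129): row=0b10000010, col=0b10000001, row AND col = 0b10000000 = 128; 128 != 129 -> empty
(108,11): row=0b1101100, col=0b1011, row AND col = 0b1000 = 8; 8 != 11 -> empty
(192,-3): col outside [0, 192] -> not filled
(216,-5): col outside [0, 216] -> not filled

Answer: no no no no no no no no no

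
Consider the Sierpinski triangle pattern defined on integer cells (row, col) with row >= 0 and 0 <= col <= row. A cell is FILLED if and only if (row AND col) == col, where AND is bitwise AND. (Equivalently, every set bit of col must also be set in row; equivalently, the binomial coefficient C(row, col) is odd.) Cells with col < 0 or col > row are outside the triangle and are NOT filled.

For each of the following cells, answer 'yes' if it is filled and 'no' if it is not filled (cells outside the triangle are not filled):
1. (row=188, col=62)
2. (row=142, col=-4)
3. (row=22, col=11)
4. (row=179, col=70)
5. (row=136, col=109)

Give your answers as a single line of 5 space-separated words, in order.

(188,62): row=0b10111100, col=0b111110, row AND col = 0b111100 = 60; 60 != 62 -> empty
(142,-4): col outside [0, 142] -> not filled
(22,11): row=0b10110, col=0b1011, row AND col = 0b10 = 2; 2 != 11 -> empty
(179,70): row=0b10110011, col=0b1000110, row AND col = 0b10 = 2; 2 != 70 -> empty
(136,109): row=0b10001000, col=0b1101101, row AND col = 0b1000 = 8; 8 != 109 -> empty

Answer: no no no no no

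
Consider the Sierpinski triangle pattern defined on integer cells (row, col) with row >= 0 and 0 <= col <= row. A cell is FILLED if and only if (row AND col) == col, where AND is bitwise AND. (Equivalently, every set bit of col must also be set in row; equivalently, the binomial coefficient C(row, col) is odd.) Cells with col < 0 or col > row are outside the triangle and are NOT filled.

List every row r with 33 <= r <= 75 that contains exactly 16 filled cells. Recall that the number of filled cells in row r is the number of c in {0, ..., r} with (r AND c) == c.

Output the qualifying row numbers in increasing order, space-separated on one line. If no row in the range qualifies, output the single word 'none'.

Answer: 39 43 45 46 51 53 54 57 58 60 71 75

Derivation:
Row r has 2^popcount(r) filled cells, so we need popcount(r) = log2(16) = 4.
Scan r = 33..75 and keep those with exactly 4 one-bits:
r=33=100001 popcount=2 -> skip
r=34=100010 popcount=2 -> skip
r=35=100011 popcount=3 -> skip
r=36=100100 popcount=2 -> skip
r=37=100101 popcount=3 -> skip
r=38=100110 popcount=3 -> skip
r=39=100111 popcount=4 -> KEEP
r=40=101000 popcount=2 -> skip
r=41=101001 popcount=3 -> skip
r=42=101010 popcount=3 -> skip
r=43=101011 popcount=4 -> KEEP
r=44=101100 popcount=3 -> skip
r=45=101101 popcount=4 -> KEEP
r=46=101110 popcount=4 -> KEEP
r=47=101111 popcount=5 -> skip
r=48=110000 popcount=2 -> skip
r=49=110001 popcount=3 -> skip
r=50=110010 popcount=3 -> skip
r=51=110011 popcount=4 -> KEEP
r=52=110100 popcount=3 -> skip
r=53=110101 popcount=4 -> KEEP
r=54=110110 popcount=4 -> KEEP
r=55=110111 popcount=5 -> skip
r=56=111000 popcount=3 -> skip
r=57=111001 popcount=4 -> KEEP
r=58=111010 popcount=4 -> KEEP
r=59=111011 popcount=5 -> skip
r=60=111100 popcount=4 -> KEEP
r=61=111101 popcount=5 -> skip
r=62=111110 popcount=5 -> skip
r=63=111111 popcount=6 -> skip
r=64=1000000 popcount=1 -> skip
r=65=1000001 popcount=2 -> skip
r=66=1000010 popcount=2 -> skip
r=67=1000011 popcount=3 -> skip
r=68=1000100 popcount=2 -> skip
r=69=1000101 popcount=3 -> skip
r=70=1000110 popcount=3 -> skip
r=71=1000111 popcount=4 -> KEEP
r=72=1001000 popcount=2 -> skip
r=73=1001001 popcount=3 -> skip
r=74=1001010 popcount=3 -> skip
r=75=1001011 popcount=4 -> KEEP
Kept rows: 39 43 45 46 51 53 54 57 58 60 71 75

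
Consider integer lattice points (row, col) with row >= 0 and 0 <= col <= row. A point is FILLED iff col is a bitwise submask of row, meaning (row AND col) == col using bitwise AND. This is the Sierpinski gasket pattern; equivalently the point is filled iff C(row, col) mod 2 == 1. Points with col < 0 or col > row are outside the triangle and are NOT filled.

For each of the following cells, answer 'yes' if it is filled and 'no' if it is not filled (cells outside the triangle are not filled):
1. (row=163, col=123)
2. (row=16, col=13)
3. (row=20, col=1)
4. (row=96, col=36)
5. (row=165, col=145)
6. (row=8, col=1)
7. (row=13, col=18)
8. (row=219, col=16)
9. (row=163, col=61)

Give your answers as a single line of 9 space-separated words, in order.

(163,123): row=0b10100011, col=0b1111011, row AND col = 0b100011 = 35; 35 != 123 -> empty
(16,13): row=0b10000, col=0b1101, row AND col = 0b0 = 0; 0 != 13 -> empty
(20,1): row=0b10100, col=0b1, row AND col = 0b0 = 0; 0 != 1 -> empty
(96,36): row=0b1100000, col=0b100100, row AND col = 0b100000 = 32; 32 != 36 -> empty
(165,145): row=0b10100101, col=0b10010001, row AND col = 0b10000001 = 129; 129 != 145 -> empty
(8,1): row=0b1000, col=0b1, row AND col = 0b0 = 0; 0 != 1 -> empty
(13,18): col outside [0, 13] -> not filled
(219,16): row=0b11011011, col=0b10000, row AND col = 0b10000 = 16; 16 == 16 -> filled
(163,61): row=0b10100011, col=0b111101, row AND col = 0b100001 = 33; 33 != 61 -> empty

Answer: no no no no no no no yes no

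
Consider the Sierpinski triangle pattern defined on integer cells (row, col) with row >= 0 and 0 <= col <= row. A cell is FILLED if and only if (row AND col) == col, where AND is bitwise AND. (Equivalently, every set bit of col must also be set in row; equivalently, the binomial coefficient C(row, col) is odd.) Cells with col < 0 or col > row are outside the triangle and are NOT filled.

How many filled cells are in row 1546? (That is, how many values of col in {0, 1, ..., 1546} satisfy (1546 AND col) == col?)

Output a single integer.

1546 in binary = 11000001010
popcount(1546) = number of 1-bits in 11000001010 = 4
A col c satisfies (1546 AND c) == c iff every set bit of c is also set in 1546; each of the 4 set bits of 1546 can independently be on or off in c.
count = 2^4 = 16

Answer: 16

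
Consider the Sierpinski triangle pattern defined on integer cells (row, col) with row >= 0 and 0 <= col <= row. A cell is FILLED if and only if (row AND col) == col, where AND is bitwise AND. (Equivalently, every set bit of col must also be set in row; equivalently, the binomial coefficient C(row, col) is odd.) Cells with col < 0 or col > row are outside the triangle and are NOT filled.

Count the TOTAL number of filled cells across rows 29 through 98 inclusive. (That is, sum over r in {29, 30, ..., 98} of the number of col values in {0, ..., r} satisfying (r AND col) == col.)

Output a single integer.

Answer: 1056

Derivation:
r29=11101 pc4: +16 =16
r30=11110 pc4: +16 =32
r31=11111 pc5: +32 =64
r32=100000 pc1: +2 =66
r33=100001 pc2: +4 =70
r34=100010 pc2: +4 =74
r35=100011 pc3: +8 =82
r36=100100 pc2: +4 =86
r37=100101 pc3: +8 =94
r38=100110 pc3: +8 =102
r39=100111 pc4: +16 =118
r40=101000 pc2: +4 =122
r41=101001 pc3: +8 =130
r42=101010 pc3: +8 =138
r43=101011 pc4: +16 =154
r44=101100 pc3: +8 =162
r45=101101 pc4: +16 =178
r46=101110 pc4: +16 =194
r47=101111 pc5: +32 =226
r48=110000 pc2: +4 =230
r49=110001 pc3: +8 =238
r50=110010 pc3: +8 =246
r51=110011 pc4: +16 =262
r52=110100 pc3: +8 =270
r53=110101 pc4: +16 =286
r54=110110 pc4: +16 =302
r55=110111 pc5: +32 =334
r56=111000 pc3: +8 =342
r57=111001 pc4: +16 =358
r58=111010 pc4: +16 =374
r59=111011 pc5: +32 =406
r60=111100 pc4: +16 =422
r61=111101 pc5: +32 =454
r62=111110 pc5: +32 =486
r63=111111 pc6: +64 =550
r64=1000000 pc1: +2 =552
r65=1000001 pc2: +4 =556
r66=1000010 pc2: +4 =560
r67=1000011 pc3: +8 =568
r68=1000100 pc2: +4 =572
r69=1000101 pc3: +8 =580
r70=1000110 pc3: +8 =588
r71=1000111 pc4: +16 =604
r72=1001000 pc2: +4 =608
r73=1001001 pc3: +8 =616
r74=1001010 pc3: +8 =624
r75=1001011 pc4: +16 =640
r76=1001100 pc3: +8 =648
r77=1001101 pc4: +16 =664
r78=1001110 pc4: +16 =680
r79=1001111 pc5: +32 =712
r80=1010000 pc2: +4 =716
r81=1010001 pc3: +8 =724
r82=1010010 pc3: +8 =732
r83=1010011 pc4: +16 =748
r84=1010100 pc3: +8 =756
r85=1010101 pc4: +16 =772
r86=1010110 pc4: +16 =788
r87=1010111 pc5: +32 =820
r88=1011000 pc3: +8 =828
r89=1011001 pc4: +16 =844
r90=1011010 pc4: +16 =860
r91=1011011 pc5: +32 =892
r92=1011100 pc4: +16 =908
r93=1011101 pc5: +32 =940
r94=1011110 pc5: +32 =972
r95=1011111 pc6: +64 =1036
r96=1100000 pc2: +4 =1040
r97=1100001 pc3: +8 =1048
r98=1100010 pc3: +8 =1056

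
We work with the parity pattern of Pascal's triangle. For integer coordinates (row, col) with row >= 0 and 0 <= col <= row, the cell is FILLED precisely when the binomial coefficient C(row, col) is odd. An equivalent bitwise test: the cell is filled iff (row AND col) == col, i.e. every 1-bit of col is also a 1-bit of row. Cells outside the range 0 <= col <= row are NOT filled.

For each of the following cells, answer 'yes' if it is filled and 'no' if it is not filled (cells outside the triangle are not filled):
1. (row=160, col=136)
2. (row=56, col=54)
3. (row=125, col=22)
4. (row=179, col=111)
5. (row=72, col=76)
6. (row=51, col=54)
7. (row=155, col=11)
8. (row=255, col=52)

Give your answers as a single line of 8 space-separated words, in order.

Answer: no no no no no no yes yes

Derivation:
(160,136): row=0b10100000, col=0b10001000, row AND col = 0b10000000 = 128; 128 != 136 -> empty
(56,54): row=0b111000, col=0b110110, row AND col = 0b110000 = 48; 48 != 54 -> empty
(125,22): row=0b1111101, col=0b10110, row AND col = 0b10100 = 20; 20 != 22 -> empty
(179,111): row=0b10110011, col=0b1101111, row AND col = 0b100011 = 35; 35 != 111 -> empty
(72,76): col outside [0, 72] -> not filled
(51,54): col outside [0, 51] -> not filled
(155,11): row=0b10011011, col=0b1011, row AND col = 0b1011 = 11; 11 == 11 -> filled
(255,52): row=0b11111111, col=0b110100, row AND col = 0b110100 = 52; 52 == 52 -> filled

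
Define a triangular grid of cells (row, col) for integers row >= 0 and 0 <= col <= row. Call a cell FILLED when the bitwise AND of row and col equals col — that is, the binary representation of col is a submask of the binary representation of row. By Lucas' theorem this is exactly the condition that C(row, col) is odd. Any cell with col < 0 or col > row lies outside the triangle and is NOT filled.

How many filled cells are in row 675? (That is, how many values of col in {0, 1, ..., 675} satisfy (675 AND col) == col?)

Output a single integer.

675 in binary = 1010100011
popcount(675) = number of 1-bits in 1010100011 = 5
A col c satisfies (675 AND c) == c iff every set bit of c is also set in 675; each of the 5 set bits of 675 can independently be on or off in c.
count = 2^5 = 32

Answer: 32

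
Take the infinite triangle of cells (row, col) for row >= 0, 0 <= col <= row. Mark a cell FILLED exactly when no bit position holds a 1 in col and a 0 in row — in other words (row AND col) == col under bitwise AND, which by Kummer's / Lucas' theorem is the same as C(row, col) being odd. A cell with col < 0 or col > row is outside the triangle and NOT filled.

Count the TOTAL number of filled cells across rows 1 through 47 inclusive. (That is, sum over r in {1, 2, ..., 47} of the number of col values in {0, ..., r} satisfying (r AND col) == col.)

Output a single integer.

Answer: 404

Derivation:
r1=1 pc1: +2 =2
r2=10 pc1: +2 =4
r3=11 pc2: +4 =8
r4=100 pc1: +2 =10
r5=101 pc2: +4 =14
r6=110 pc2: +4 =18
r7=111 pc3: +8 =26
r8=1000 pc1: +2 =28
r9=1001 pc2: +4 =32
r10=1010 pc2: +4 =36
r11=1011 pc3: +8 =44
r12=1100 pc2: +4 =48
r13=1101 pc3: +8 =56
r14=1110 pc3: +8 =64
r15=1111 pc4: +16 =80
r16=10000 pc1: +2 =82
r17=10001 pc2: +4 =86
r18=10010 pc2: +4 =90
r19=10011 pc3: +8 =98
r20=10100 pc2: +4 =102
r21=10101 pc3: +8 =110
r22=10110 pc3: +8 =118
r23=10111 pc4: +16 =134
r24=11000 pc2: +4 =138
r25=11001 pc3: +8 =146
r26=11010 pc3: +8 =154
r27=11011 pc4: +16 =170
r28=11100 pc3: +8 =178
r29=11101 pc4: +16 =194
r30=11110 pc4: +16 =210
r31=11111 pc5: +32 =242
r32=100000 pc1: +2 =244
r33=100001 pc2: +4 =248
r34=100010 pc2: +4 =252
r35=100011 pc3: +8 =260
r36=100100 pc2: +4 =264
r37=100101 pc3: +8 =272
r38=100110 pc3: +8 =280
r39=100111 pc4: +16 =296
r40=101000 pc2: +4 =300
r41=101001 pc3: +8 =308
r42=101010 pc3: +8 =316
r43=101011 pc4: +16 =332
r44=101100 pc3: +8 =340
r45=101101 pc4: +16 =356
r46=101110 pc4: +16 =372
r47=101111 pc5: +32 =404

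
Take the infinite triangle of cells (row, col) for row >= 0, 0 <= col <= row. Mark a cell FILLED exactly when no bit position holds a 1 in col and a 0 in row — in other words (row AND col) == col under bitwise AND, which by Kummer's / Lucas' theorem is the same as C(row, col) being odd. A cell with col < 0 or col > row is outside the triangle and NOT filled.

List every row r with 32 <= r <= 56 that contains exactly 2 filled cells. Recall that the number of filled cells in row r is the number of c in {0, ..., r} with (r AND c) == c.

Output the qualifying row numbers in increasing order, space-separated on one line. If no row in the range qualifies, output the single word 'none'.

Answer: 32

Derivation:
Row r has 2^popcount(r) filled cells, so we need popcount(r) = log2(2) = 1.
Scan r = 32..56 and keep those with exactly 1 one-bits:
r=32=100000 popcount=1 -> KEEP
r=33=100001 popcount=2 -> skip
r=34=100010 popcount=2 -> skip
r=35=100011 popcount=3 -> skip
r=36=100100 popcount=2 -> skip
r=37=100101 popcount=3 -> skip
r=38=100110 popcount=3 -> skip
r=39=100111 popcount=4 -> skip
r=40=101000 popcount=2 -> skip
r=41=101001 popcount=3 -> skip
r=42=101010 popcount=3 -> skip
r=43=101011 popcount=4 -> skip
r=44=101100 popcount=3 -> skip
r=45=101101 popcount=4 -> skip
r=46=101110 popcount=4 -> skip
r=47=101111 popcount=5 -> skip
r=48=110000 popcount=2 -> skip
r=49=110001 popcount=3 -> skip
r=50=110010 popcount=3 -> skip
r=51=110011 popcount=4 -> skip
r=52=110100 popcount=3 -> skip
r=53=110101 popcount=4 -> skip
r=54=110110 popcount=4 -> skip
r=55=110111 popcount=5 -> skip
r=56=111000 popcount=3 -> skip
Kept rows: 32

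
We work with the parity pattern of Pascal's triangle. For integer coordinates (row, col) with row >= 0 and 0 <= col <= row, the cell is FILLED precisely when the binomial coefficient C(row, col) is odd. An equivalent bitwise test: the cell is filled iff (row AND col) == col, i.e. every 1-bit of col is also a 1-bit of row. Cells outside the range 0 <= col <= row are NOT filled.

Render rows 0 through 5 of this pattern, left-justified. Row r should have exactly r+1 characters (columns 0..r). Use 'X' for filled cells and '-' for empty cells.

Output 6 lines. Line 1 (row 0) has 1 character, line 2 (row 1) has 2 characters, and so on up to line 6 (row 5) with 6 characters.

r0=0: X
r1=1: XX
r2=10: X-X
r3=11: XXXX
r4=100: X---X
r5=101: XX--XX

Answer: X
XX
X-X
XXXX
X---X
XX--XX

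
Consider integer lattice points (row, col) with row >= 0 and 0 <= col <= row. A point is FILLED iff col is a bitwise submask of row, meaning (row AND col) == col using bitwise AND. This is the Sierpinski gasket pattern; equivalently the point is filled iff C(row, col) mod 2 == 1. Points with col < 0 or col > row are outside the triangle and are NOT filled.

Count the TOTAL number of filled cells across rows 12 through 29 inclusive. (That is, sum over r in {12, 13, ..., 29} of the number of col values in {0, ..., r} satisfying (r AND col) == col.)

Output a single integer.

r12=1100 pc2: +4 =4
r13=1101 pc3: +8 =12
r14=1110 pc3: +8 =20
r15=1111 pc4: +16 =36
r16=10000 pc1: +2 =38
r17=10001 pc2: +4 =42
r18=10010 pc2: +4 =46
r19=10011 pc3: +8 =54
r20=10100 pc2: +4 =58
r21=10101 pc3: +8 =66
r22=10110 pc3: +8 =74
r23=10111 pc4: +16 =90
r24=11000 pc2: +4 =94
r25=11001 pc3: +8 =102
r26=11010 pc3: +8 =110
r27=11011 pc4: +16 =126
r28=11100 pc3: +8 =134
r29=11101 pc4: +16 =150

Answer: 150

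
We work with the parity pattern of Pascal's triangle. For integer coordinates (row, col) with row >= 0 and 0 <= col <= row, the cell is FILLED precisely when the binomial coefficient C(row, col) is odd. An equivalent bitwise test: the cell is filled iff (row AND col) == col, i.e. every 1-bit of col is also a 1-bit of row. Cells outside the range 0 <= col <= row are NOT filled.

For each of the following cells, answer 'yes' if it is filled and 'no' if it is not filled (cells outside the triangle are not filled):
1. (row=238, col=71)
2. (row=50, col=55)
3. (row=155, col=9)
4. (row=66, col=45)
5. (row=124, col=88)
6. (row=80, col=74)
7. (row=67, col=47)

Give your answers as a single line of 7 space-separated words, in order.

(238,71): row=0b11101110, col=0b1000111, row AND col = 0b1000110 = 70; 70 != 71 -> empty
(50,55): col outside [0, 50] -> not filled
(155,9): row=0b10011011, col=0b1001, row AND col = 0b1001 = 9; 9 == 9 -> filled
(66,45): row=0b1000010, col=0b101101, row AND col = 0b0 = 0; 0 != 45 -> empty
(124,88): row=0b1111100, col=0b1011000, row AND col = 0b1011000 = 88; 88 == 88 -> filled
(80,74): row=0b1010000, col=0b1001010, row AND col = 0b1000000 = 64; 64 != 74 -> empty
(67,47): row=0b1000011, col=0b101111, row AND col = 0b11 = 3; 3 != 47 -> empty

Answer: no no yes no yes no no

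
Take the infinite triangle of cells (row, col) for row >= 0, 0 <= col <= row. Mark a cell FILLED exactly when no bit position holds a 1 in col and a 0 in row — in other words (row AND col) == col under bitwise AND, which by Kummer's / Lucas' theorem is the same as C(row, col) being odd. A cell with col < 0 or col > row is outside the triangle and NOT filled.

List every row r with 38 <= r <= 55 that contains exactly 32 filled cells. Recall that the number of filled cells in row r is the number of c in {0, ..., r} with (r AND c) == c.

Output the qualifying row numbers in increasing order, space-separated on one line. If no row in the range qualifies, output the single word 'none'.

Answer: 47 55

Derivation:
Row r has 2^popcount(r) filled cells, so we need popcount(r) = log2(32) = 5.
Scan r = 38..55 and keep those with exactly 5 one-bits:
r=38=100110 popcount=3 -> skip
r=39=100111 popcount=4 -> skip
r=40=101000 popcount=2 -> skip
r=41=101001 popcount=3 -> skip
r=42=101010 popcount=3 -> skip
r=43=101011 popcount=4 -> skip
r=44=101100 popcount=3 -> skip
r=45=101101 popcount=4 -> skip
r=46=101110 popcount=4 -> skip
r=47=101111 popcount=5 -> KEEP
r=48=110000 popcount=2 -> skip
r=49=110001 popcount=3 -> skip
r=50=110010 popcount=3 -> skip
r=51=110011 popcount=4 -> skip
r=52=110100 popcount=3 -> skip
r=53=110101 popcount=4 -> skip
r=54=110110 popcount=4 -> skip
r=55=110111 popcount=5 -> KEEP
Kept rows: 47 55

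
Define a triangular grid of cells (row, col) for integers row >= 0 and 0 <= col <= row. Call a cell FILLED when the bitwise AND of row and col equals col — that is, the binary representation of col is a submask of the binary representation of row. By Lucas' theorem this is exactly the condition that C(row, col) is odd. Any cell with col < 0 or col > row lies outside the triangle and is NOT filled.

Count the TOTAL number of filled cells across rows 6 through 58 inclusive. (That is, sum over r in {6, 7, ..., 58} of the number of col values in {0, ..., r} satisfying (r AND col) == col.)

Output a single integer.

Answer: 538

Derivation:
r6=110 pc2: +4 =4
r7=111 pc3: +8 =12
r8=1000 pc1: +2 =14
r9=1001 pc2: +4 =18
r10=1010 pc2: +4 =22
r11=1011 pc3: +8 =30
r12=1100 pc2: +4 =34
r13=1101 pc3: +8 =42
r14=1110 pc3: +8 =50
r15=1111 pc4: +16 =66
r16=10000 pc1: +2 =68
r17=10001 pc2: +4 =72
r18=10010 pc2: +4 =76
r19=10011 pc3: +8 =84
r20=10100 pc2: +4 =88
r21=10101 pc3: +8 =96
r22=10110 pc3: +8 =104
r23=10111 pc4: +16 =120
r24=11000 pc2: +4 =124
r25=11001 pc3: +8 =132
r26=11010 pc3: +8 =140
r27=11011 pc4: +16 =156
r28=11100 pc3: +8 =164
r29=11101 pc4: +16 =180
r30=11110 pc4: +16 =196
r31=11111 pc5: +32 =228
r32=100000 pc1: +2 =230
r33=100001 pc2: +4 =234
r34=100010 pc2: +4 =238
r35=100011 pc3: +8 =246
r36=100100 pc2: +4 =250
r37=100101 pc3: +8 =258
r38=100110 pc3: +8 =266
r39=100111 pc4: +16 =282
r40=101000 pc2: +4 =286
r41=101001 pc3: +8 =294
r42=101010 pc3: +8 =302
r43=101011 pc4: +16 =318
r44=101100 pc3: +8 =326
r45=101101 pc4: +16 =342
r46=101110 pc4: +16 =358
r47=101111 pc5: +32 =390
r48=110000 pc2: +4 =394
r49=110001 pc3: +8 =402
r50=110010 pc3: +8 =410
r51=110011 pc4: +16 =426
r52=110100 pc3: +8 =434
r53=110101 pc4: +16 =450
r54=110110 pc4: +16 =466
r55=110111 pc5: +32 =498
r56=111000 pc3: +8 =506
r57=111001 pc4: +16 =522
r58=111010 pc4: +16 =538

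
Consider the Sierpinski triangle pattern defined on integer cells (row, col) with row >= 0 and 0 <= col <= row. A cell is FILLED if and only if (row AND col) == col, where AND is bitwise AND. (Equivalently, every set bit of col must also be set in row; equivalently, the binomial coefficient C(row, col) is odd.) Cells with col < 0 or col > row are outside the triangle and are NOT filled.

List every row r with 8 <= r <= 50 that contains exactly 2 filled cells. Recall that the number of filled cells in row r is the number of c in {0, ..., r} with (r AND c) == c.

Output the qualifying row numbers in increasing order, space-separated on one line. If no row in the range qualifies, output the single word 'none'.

Row r has 2^popcount(r) filled cells, so we need popcount(r) = log2(2) = 1.
Scan r = 8..50 and keep those with exactly 1 one-bits:
r=8=1000 popcount=1 -> KEEP
r=9=1001 popcount=2 -> skip
r=10=1010 popcount=2 -> skip
r=11=1011 popcount=3 -> skip
r=12=1100 popcount=2 -> skip
r=13=1101 popcount=3 -> skip
r=14=1110 popcount=3 -> skip
r=15=1111 popcount=4 -> skip
r=16=10000 popcount=1 -> KEEP
r=17=10001 popcount=2 -> skip
r=18=10010 popcount=2 -> skip
r=19=10011 popcount=3 -> skip
r=20=10100 popcount=2 -> skip
r=21=10101 popcount=3 -> skip
r=22=10110 popcount=3 -> skip
r=23=10111 popcount=4 -> skip
r=24=11000 popcount=2 -> skip
r=25=11001 popcount=3 -> skip
r=26=11010 popcount=3 -> skip
r=27=11011 popcount=4 -> skip
r=28=11100 popcount=3 -> skip
r=29=11101 popcount=4 -> skip
r=30=11110 popcount=4 -> skip
r=31=11111 popcount=5 -> skip
r=32=100000 popcount=1 -> KEEP
r=33=100001 popcount=2 -> skip
r=34=100010 popcount=2 -> skip
r=35=100011 popcount=3 -> skip
r=36=100100 popcount=2 -> skip
r=37=100101 popcount=3 -> skip
r=38=100110 popcount=3 -> skip
r=39=100111 popcount=4 -> skip
r=40=101000 popcount=2 -> skip
r=41=101001 popcount=3 -> skip
r=42=101010 popcount=3 -> skip
r=43=101011 popcount=4 -> skip
r=44=101100 popcount=3 -> skip
r=45=101101 popcount=4 -> skip
r=46=101110 popcount=4 -> skip
r=47=101111 popcount=5 -> skip
r=48=110000 popcount=2 -> skip
r=49=110001 popcount=3 -> skip
r=50=110010 popcount=3 -> skip
Kept rows: 8 16 32

Answer: 8 16 32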